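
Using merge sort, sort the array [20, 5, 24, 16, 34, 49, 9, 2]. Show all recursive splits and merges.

Merge sort trace:

Split: [20, 5, 24, 16, 34, 49, 9, 2] -> [20, 5, 24, 16] and [34, 49, 9, 2]
  Split: [20, 5, 24, 16] -> [20, 5] and [24, 16]
    Split: [20, 5] -> [20] and [5]
    Merge: [20] + [5] -> [5, 20]
    Split: [24, 16] -> [24] and [16]
    Merge: [24] + [16] -> [16, 24]
  Merge: [5, 20] + [16, 24] -> [5, 16, 20, 24]
  Split: [34, 49, 9, 2] -> [34, 49] and [9, 2]
    Split: [34, 49] -> [34] and [49]
    Merge: [34] + [49] -> [34, 49]
    Split: [9, 2] -> [9] and [2]
    Merge: [9] + [2] -> [2, 9]
  Merge: [34, 49] + [2, 9] -> [2, 9, 34, 49]
Merge: [5, 16, 20, 24] + [2, 9, 34, 49] -> [2, 5, 9, 16, 20, 24, 34, 49]

Final sorted array: [2, 5, 9, 16, 20, 24, 34, 49]

The merge sort proceeds by recursively splitting the array and merging sorted halves.
After all merges, the sorted array is [2, 5, 9, 16, 20, 24, 34, 49].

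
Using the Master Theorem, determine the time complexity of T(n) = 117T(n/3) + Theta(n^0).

Master Theorem for T(n) = 117T(n/3) + O(n^0):

a = 117, b = 3, c = 0
log_b(a) = log_3(117) = 4.3347

Case 1: c = 0 < log_3(117) = 4.3347
T(n) = O(n^(log_3 117))

For T(n) = 117T(n/3) + O(n^0): log_3(117) = 4.3347. This is Case 1 of the Master Theorem (c < log_b(a), work dominated by leaves), giving O(n^(log_3 117)).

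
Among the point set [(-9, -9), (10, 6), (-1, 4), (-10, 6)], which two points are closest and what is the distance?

Computing all pairwise distances among 4 points:

d((-9, -9), (10, 6)) = 24.2074
d((-9, -9), (-1, 4)) = 15.2643
d((-9, -9), (-10, 6)) = 15.0333
d((10, 6), (-1, 4)) = 11.1803
d((10, 6), (-10, 6)) = 20.0
d((-1, 4), (-10, 6)) = 9.2195 <-- minimum

Closest pair: (-1, 4) and (-10, 6) with distance 9.2195

The closest pair is (-1, 4) and (-10, 6) with Euclidean distance 9.2195. For 4 points, brute-force pairwise comparison is shown above. For large n, the divide-and-conquer algorithm (sort by x, recurse on halves, check the dividing strip) achieves O(n log n).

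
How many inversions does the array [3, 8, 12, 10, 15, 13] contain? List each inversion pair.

Finding inversions in [3, 8, 12, 10, 15, 13]:

(2, 3): arr[2]=12 > arr[3]=10
(4, 5): arr[4]=15 > arr[5]=13

Total inversions: 2

The array has 2 inversion(s): (2,3), (4,5). Each pair (i,j) satisfies i < j and arr[i] > arr[j].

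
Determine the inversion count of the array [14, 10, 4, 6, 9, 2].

Finding inversions in [14, 10, 4, 6, 9, 2]:

(0, 1): arr[0]=14 > arr[1]=10
(0, 2): arr[0]=14 > arr[2]=4
(0, 3): arr[0]=14 > arr[3]=6
(0, 4): arr[0]=14 > arr[4]=9
(0, 5): arr[0]=14 > arr[5]=2
(1, 2): arr[1]=10 > arr[2]=4
(1, 3): arr[1]=10 > arr[3]=6
(1, 4): arr[1]=10 > arr[4]=9
(1, 5): arr[1]=10 > arr[5]=2
(2, 5): arr[2]=4 > arr[5]=2
(3, 5): arr[3]=6 > arr[5]=2
(4, 5): arr[4]=9 > arr[5]=2

Total inversions: 12

The array has 12 inversion(s): (0,1), (0,2), (0,3), (0,4), (0,5), (1,2), (1,3), (1,4), (1,5), (2,5), (3,5), (4,5). Each pair (i,j) satisfies i < j and arr[i] > arr[j].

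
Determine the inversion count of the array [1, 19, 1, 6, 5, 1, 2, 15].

Finding inversions in [1, 19, 1, 6, 5, 1, 2, 15]:

(1, 2): arr[1]=19 > arr[2]=1
(1, 3): arr[1]=19 > arr[3]=6
(1, 4): arr[1]=19 > arr[4]=5
(1, 5): arr[1]=19 > arr[5]=1
(1, 6): arr[1]=19 > arr[6]=2
(1, 7): arr[1]=19 > arr[7]=15
(3, 4): arr[3]=6 > arr[4]=5
(3, 5): arr[3]=6 > arr[5]=1
(3, 6): arr[3]=6 > arr[6]=2
(4, 5): arr[4]=5 > arr[5]=1
(4, 6): arr[4]=5 > arr[6]=2

Total inversions: 11

The array has 11 inversion(s): (1,2), (1,3), (1,4), (1,5), (1,6), (1,7), (3,4), (3,5), (3,6), (4,5), (4,6). Each pair (i,j) satisfies i < j and arr[i] > arr[j].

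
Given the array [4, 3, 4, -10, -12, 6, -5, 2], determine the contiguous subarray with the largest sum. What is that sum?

Using Kadane's algorithm on [4, 3, 4, -10, -12, 6, -5, 2]:

Scanning through the array:
Position 1 (value 3): max_ending_here = 7, max_so_far = 7
Position 2 (value 4): max_ending_here = 11, max_so_far = 11
Position 3 (value -10): max_ending_here = 1, max_so_far = 11
Position 4 (value -12): max_ending_here = -11, max_so_far = 11
Position 5 (value 6): max_ending_here = 6, max_so_far = 11
Position 6 (value -5): max_ending_here = 1, max_so_far = 11
Position 7 (value 2): max_ending_here = 3, max_so_far = 11

Maximum subarray: [4, 3, 4]
Maximum sum: 11

The maximum subarray is [4, 3, 4] with sum 11. This subarray runs from index 0 to index 2.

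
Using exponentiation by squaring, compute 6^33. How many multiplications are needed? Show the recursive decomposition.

Computing 6^33 by squaring (build up from 6^1; each line after the first costs one multiplication):

6^1 = 6
6^2 = (6^1)^2 = 6^2 = 36
6^4 = (6^2)^2 = 36^2 = 1296
6^8 = (6^4)^2 = 1296^2 = 1679616
6^16 = (6^8)^2 = 1679616^2 = 2821109907456
6^32 = (6^16)^2 = 2821109907456^2 = 7958661109946400884391936
6^33 = 6 * 6^32 = 6 * 7958661109946400884391936 = 47751966659678405306351616

Result: 47751966659678405306351616
Multiplications needed: 6 (6 lines after 6^1)

6^33 = 47751966659678405306351616. Using exponentiation by squaring, this requires 6 multiplications. The key idea: if the exponent is even, square the half-power; if odd, multiply by the base once.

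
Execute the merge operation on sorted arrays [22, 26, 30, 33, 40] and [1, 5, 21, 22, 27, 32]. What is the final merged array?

Merging process:

Compare 22 vs 1: take 1 from right. Merged: [1]
Compare 22 vs 5: take 5 from right. Merged: [1, 5]
Compare 22 vs 21: take 21 from right. Merged: [1, 5, 21]
Compare 22 vs 22: take 22 from left. Merged: [1, 5, 21, 22]
Compare 26 vs 22: take 22 from right. Merged: [1, 5, 21, 22, 22]
Compare 26 vs 27: take 26 from left. Merged: [1, 5, 21, 22, 22, 26]
Compare 30 vs 27: take 27 from right. Merged: [1, 5, 21, 22, 22, 26, 27]
Compare 30 vs 32: take 30 from left. Merged: [1, 5, 21, 22, 22, 26, 27, 30]
Compare 33 vs 32: take 32 from right. Merged: [1, 5, 21, 22, 22, 26, 27, 30, 32]
Append remaining from left: [33, 40]. Merged: [1, 5, 21, 22, 22, 26, 27, 30, 32, 33, 40]

Final merged array: [1, 5, 21, 22, 22, 26, 27, 30, 32, 33, 40]
Total comparisons: 9

The merged array is [1, 5, 21, 22, 22, 26, 27, 30, 32, 33, 40], requiring 9 comparisons. The merge step runs in O(n) time where n is the total number of elements.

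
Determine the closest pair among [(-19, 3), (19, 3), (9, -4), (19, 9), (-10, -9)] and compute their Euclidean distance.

Computing all pairwise distances among 5 points:

d((-19, 3), (19, 3)) = 38.0
d((-19, 3), (9, -4)) = 28.8617
d((-19, 3), (19, 9)) = 38.4708
d((-19, 3), (-10, -9)) = 15.0
d((19, 3), (9, -4)) = 12.2066
d((19, 3), (19, 9)) = 6.0 <-- minimum
d((19, 3), (-10, -9)) = 31.3847
d((9, -4), (19, 9)) = 16.4012
d((9, -4), (-10, -9)) = 19.6469
d((19, 9), (-10, -9)) = 34.1321

Closest pair: (19, 3) and (19, 9) with distance 6.0

The closest pair is (19, 3) and (19, 9) with Euclidean distance 6.0. For 5 points, brute-force pairwise comparison is shown above. For large n, the divide-and-conquer algorithm (sort by x, recurse on halves, check the dividing strip) achieves O(n log n).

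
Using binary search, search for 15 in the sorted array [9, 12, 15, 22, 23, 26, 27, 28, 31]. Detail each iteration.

Binary search for 15 in [9, 12, 15, 22, 23, 26, 27, 28, 31]:

lo=0, hi=8, mid=4, arr[mid]=23 -> 23 > 15, search left half
lo=0, hi=3, mid=1, arr[mid]=12 -> 12 < 15, search right half
lo=2, hi=3, mid=2, arr[mid]=15 -> Found target at index 2!

Binary search finds 15 at index 2 after 3 comparisons. The search repeatedly halves the search space by comparing with the middle element.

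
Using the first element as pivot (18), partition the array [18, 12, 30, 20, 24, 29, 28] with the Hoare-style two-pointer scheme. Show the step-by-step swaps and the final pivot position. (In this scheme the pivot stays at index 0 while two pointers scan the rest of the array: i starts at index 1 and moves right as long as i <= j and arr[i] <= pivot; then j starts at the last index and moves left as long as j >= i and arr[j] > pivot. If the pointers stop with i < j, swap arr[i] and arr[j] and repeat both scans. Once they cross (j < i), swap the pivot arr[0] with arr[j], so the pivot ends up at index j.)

Hoare-style two-pointer partition with pivot = 18:

Initial array: [18, 12, 30, 20, 24, 29, 28]

Pointers start at i = 1, j = 6.
i ends at 2, j ends at 1: the pointers have crossed (j < i), so scanning stops.

Swap pivot arr[0] with arr[1] to place pivot at position 1: [12, 18, 30, 20, 24, 29, 28]
Pivot position: 1

After partitioning with pivot 18, the array becomes [12, 18, 30, 20, 24, 29, 28]. The pivot is placed at index 1. All elements to the left of the pivot are <= 18, and all elements to the right are > 18.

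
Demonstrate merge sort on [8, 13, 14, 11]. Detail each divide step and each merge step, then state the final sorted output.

Merge sort trace:

Split: [8, 13, 14, 11] -> [8, 13] and [14, 11]
  Split: [8, 13] -> [8] and [13]
  Merge: [8] + [13] -> [8, 13]
  Split: [14, 11] -> [14] and [11]
  Merge: [14] + [11] -> [11, 14]
Merge: [8, 13] + [11, 14] -> [8, 11, 13, 14]

Final sorted array: [8, 11, 13, 14]

The merge sort proceeds by recursively splitting the array and merging sorted halves.
After all merges, the sorted array is [8, 11, 13, 14].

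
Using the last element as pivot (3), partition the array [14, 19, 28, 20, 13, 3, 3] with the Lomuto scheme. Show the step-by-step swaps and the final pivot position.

Lomuto partition with pivot = 3:

Initial array: [14, 19, 28, 20, 13, 3, 3]

arr[0]=14 > 3: no swap
arr[1]=19 > 3: no swap
arr[2]=28 > 3: no swap
arr[3]=20 > 3: no swap
arr[4]=13 > 3: no swap
arr[5]=3 <= 3: swap with position 0, array becomes [3, 19, 28, 20, 13, 14, 3]

Place pivot at position 1: [3, 3, 28, 20, 13, 14, 19]
Pivot position: 1

After partitioning with pivot 3, the array becomes [3, 3, 28, 20, 13, 14, 19]. The pivot is placed at index 1. All elements to the left of the pivot are <= 3, and all elements to the right are > 3.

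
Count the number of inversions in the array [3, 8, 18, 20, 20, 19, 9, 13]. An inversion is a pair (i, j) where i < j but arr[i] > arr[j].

Finding inversions in [3, 8, 18, 20, 20, 19, 9, 13]:

(2, 6): arr[2]=18 > arr[6]=9
(2, 7): arr[2]=18 > arr[7]=13
(3, 5): arr[3]=20 > arr[5]=19
(3, 6): arr[3]=20 > arr[6]=9
(3, 7): arr[3]=20 > arr[7]=13
(4, 5): arr[4]=20 > arr[5]=19
(4, 6): arr[4]=20 > arr[6]=9
(4, 7): arr[4]=20 > arr[7]=13
(5, 6): arr[5]=19 > arr[6]=9
(5, 7): arr[5]=19 > arr[7]=13

Total inversions: 10

The array has 10 inversion(s): (2,6), (2,7), (3,5), (3,6), (3,7), (4,5), (4,6), (4,7), (5,6), (5,7). Each pair (i,j) satisfies i < j and arr[i] > arr[j].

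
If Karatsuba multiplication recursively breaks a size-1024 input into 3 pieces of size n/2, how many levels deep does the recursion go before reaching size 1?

For divide and conquer with division factor 2:

Problem sizes at each level:
Level 0: 1024
Level 1: 512
Level 2: 256
Level 3: 128
Level 4: 64
Level 5: 32
Level 6: 16
Level 7: 8
Level 8: 4
Level 9: 2
Level 10: 1

The root is level 0 and the size-1 base case is level 10 (the tree spans levels 0 through 10, i.e. 11 levels counting the root), so the depth is the number of divisions: log_2(1024) = 10

The recursion tree depth is log_2(1024) = 10. At each level, the problem size is divided by 2, so it takes 10 divisions to reduce to a base case of size 1. The algorithm makes 3 recursive calls at each level.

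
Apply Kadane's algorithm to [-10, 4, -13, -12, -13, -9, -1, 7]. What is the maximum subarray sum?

Using Kadane's algorithm on [-10, 4, -13, -12, -13, -9, -1, 7]:

Scanning through the array:
Position 1 (value 4): max_ending_here = 4, max_so_far = 4
Position 2 (value -13): max_ending_here = -9, max_so_far = 4
Position 3 (value -12): max_ending_here = -12, max_so_far = 4
Position 4 (value -13): max_ending_here = -13, max_so_far = 4
Position 5 (value -9): max_ending_here = -9, max_so_far = 4
Position 6 (value -1): max_ending_here = -1, max_so_far = 4
Position 7 (value 7): max_ending_here = 7, max_so_far = 7

Maximum subarray: [7]
Maximum sum: 7

The maximum subarray is [7] with sum 7. This subarray runs from index 7 to index 7.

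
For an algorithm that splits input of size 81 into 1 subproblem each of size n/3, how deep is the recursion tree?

For divide and conquer with division factor 3:

Problem sizes at each level:
Level 0: 81
Level 1: 27
Level 2: 9
Level 3: 3
Level 4: 1

The root is level 0 and the size-1 base case is level 4 (the tree spans levels 0 through 4, i.e. 5 levels counting the root), so the depth is the number of divisions: log_3(81) = 4

The recursion tree depth is log_3(81) = 4. At each level, the problem size is divided by 3, so it takes 4 divisions to reduce to a base case of size 1. The algorithm makes 1 recursive call at each level.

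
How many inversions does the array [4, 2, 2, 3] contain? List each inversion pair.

Finding inversions in [4, 2, 2, 3]:

(0, 1): arr[0]=4 > arr[1]=2
(0, 2): arr[0]=4 > arr[2]=2
(0, 3): arr[0]=4 > arr[3]=3

Total inversions: 3

The array has 3 inversion(s): (0,1), (0,2), (0,3). Each pair (i,j) satisfies i < j and arr[i] > arr[j].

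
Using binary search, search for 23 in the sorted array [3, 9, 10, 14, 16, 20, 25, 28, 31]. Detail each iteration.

Binary search for 23 in [3, 9, 10, 14, 16, 20, 25, 28, 31]:

lo=0, hi=8, mid=4, arr[mid]=16 -> 16 < 23, search right half
lo=5, hi=8, mid=6, arr[mid]=25 -> 25 > 23, search left half
lo=5, hi=5, mid=5, arr[mid]=20 -> 20 < 23, search right half
lo=6 > hi=5, target 23 not found

Binary search determines that 23 is not in the array after 3 comparisons. The search space was exhausted without finding the target.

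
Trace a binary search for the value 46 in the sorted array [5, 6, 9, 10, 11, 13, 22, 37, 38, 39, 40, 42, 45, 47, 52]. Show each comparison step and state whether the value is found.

Binary search for 46 in [5, 6, 9, 10, 11, 13, 22, 37, 38, 39, 40, 42, 45, 47, 52]:

lo=0, hi=14, mid=7, arr[mid]=37 -> 37 < 46, search right half
lo=8, hi=14, mid=11, arr[mid]=42 -> 42 < 46, search right half
lo=12, hi=14, mid=13, arr[mid]=47 -> 47 > 46, search left half
lo=12, hi=12, mid=12, arr[mid]=45 -> 45 < 46, search right half
lo=13 > hi=12, target 46 not found

Binary search determines that 46 is not in the array after 4 comparisons. The search space was exhausted without finding the target.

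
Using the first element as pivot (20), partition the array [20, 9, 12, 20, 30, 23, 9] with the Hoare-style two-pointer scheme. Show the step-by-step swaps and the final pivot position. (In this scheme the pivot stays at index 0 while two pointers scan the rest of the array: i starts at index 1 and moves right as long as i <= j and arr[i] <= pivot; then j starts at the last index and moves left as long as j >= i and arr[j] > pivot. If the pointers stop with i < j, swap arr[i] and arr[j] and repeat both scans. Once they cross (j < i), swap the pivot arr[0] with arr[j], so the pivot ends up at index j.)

Hoare-style two-pointer partition with pivot = 20:

Initial array: [20, 9, 12, 20, 30, 23, 9]

Pointers start at i = 1, j = 6.
i stops at index 4 (arr[4]=30 > 20), j stops at index 6 (arr[6]=9 <= 20): swap arr[4] and arr[6], array becomes [20, 9, 12, 20, 9, 23, 30]
i ends at 5, j ends at 4: the pointers have crossed (j < i), so scanning stops.

Swap pivot arr[0] with arr[4] to place pivot at position 4: [9, 9, 12, 20, 20, 23, 30]
Pivot position: 4

After partitioning with pivot 20, the array becomes [9, 9, 12, 20, 20, 23, 30]. The pivot is placed at index 4. All elements to the left of the pivot are <= 20, and all elements to the right are > 20.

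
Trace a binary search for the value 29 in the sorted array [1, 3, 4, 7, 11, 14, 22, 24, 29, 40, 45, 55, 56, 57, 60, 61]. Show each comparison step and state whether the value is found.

Binary search for 29 in [1, 3, 4, 7, 11, 14, 22, 24, 29, 40, 45, 55, 56, 57, 60, 61]:

lo=0, hi=15, mid=7, arr[mid]=24 -> 24 < 29, search right half
lo=8, hi=15, mid=11, arr[mid]=55 -> 55 > 29, search left half
lo=8, hi=10, mid=9, arr[mid]=40 -> 40 > 29, search left half
lo=8, hi=8, mid=8, arr[mid]=29 -> Found target at index 8!

Binary search finds 29 at index 8 after 4 comparisons. The search repeatedly halves the search space by comparing with the middle element.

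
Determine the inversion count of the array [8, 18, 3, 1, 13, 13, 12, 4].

Finding inversions in [8, 18, 3, 1, 13, 13, 12, 4]:

(0, 2): arr[0]=8 > arr[2]=3
(0, 3): arr[0]=8 > arr[3]=1
(0, 7): arr[0]=8 > arr[7]=4
(1, 2): arr[1]=18 > arr[2]=3
(1, 3): arr[1]=18 > arr[3]=1
(1, 4): arr[1]=18 > arr[4]=13
(1, 5): arr[1]=18 > arr[5]=13
(1, 6): arr[1]=18 > arr[6]=12
(1, 7): arr[1]=18 > arr[7]=4
(2, 3): arr[2]=3 > arr[3]=1
(4, 6): arr[4]=13 > arr[6]=12
(4, 7): arr[4]=13 > arr[7]=4
(5, 6): arr[5]=13 > arr[6]=12
(5, 7): arr[5]=13 > arr[7]=4
(6, 7): arr[6]=12 > arr[7]=4

Total inversions: 15

The array has 15 inversion(s): (0,2), (0,3), (0,7), (1,2), (1,3), (1,4), (1,5), (1,6), (1,7), (2,3), (4,6), (4,7), (5,6), (5,7), (6,7). Each pair (i,j) satisfies i < j and arr[i] > arr[j].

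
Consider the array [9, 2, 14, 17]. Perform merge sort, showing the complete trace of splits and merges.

Merge sort trace:

Split: [9, 2, 14, 17] -> [9, 2] and [14, 17]
  Split: [9, 2] -> [9] and [2]
  Merge: [9] + [2] -> [2, 9]
  Split: [14, 17] -> [14] and [17]
  Merge: [14] + [17] -> [14, 17]
Merge: [2, 9] + [14, 17] -> [2, 9, 14, 17]

Final sorted array: [2, 9, 14, 17]

The merge sort proceeds by recursively splitting the array and merging sorted halves.
After all merges, the sorted array is [2, 9, 14, 17].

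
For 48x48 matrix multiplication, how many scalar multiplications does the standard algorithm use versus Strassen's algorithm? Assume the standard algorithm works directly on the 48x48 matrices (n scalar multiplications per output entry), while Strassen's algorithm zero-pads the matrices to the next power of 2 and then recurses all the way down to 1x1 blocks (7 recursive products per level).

Matrix multiplication for 48x48 matrices:

Strassen's algorithm requires power-of-2 dimensions. Pad 48x48 to 64x64 (next power of 2).

Standard algorithm: 48^3 = 110592 multiplications
Strassen's algorithm: 7^(log2(64)) = 7^6 = 117649 multiplications
Difference: 110592 - 117649 = -7057 (Strassen uses MORE here due to padding overhead — for small or just-over-power-of-2 n, padding can outweigh the per-level savings)

Standard: 110592 multiplications (48^3). Strassen: 117649 multiplications (7^6, after padding to 64x64). Strassen reduces 8 recursive multiplications to 7 at each level.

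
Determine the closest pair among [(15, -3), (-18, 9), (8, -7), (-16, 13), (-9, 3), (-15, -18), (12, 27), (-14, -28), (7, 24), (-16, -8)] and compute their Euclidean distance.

Computing all pairwise distances among 10 points:

d((15, -3), (-18, 9)) = 35.1141
d((15, -3), (8, -7)) = 8.0623
d((15, -3), (-16, 13)) = 34.8855
d((15, -3), (-9, 3)) = 24.7386
d((15, -3), (-15, -18)) = 33.541
d((15, -3), (12, 27)) = 30.1496
d((15, -3), (-14, -28)) = 38.2884
d((15, -3), (7, 24)) = 28.1603
d((15, -3), (-16, -8)) = 31.4006
d((-18, 9), (8, -7)) = 30.5287
d((-18, 9), (-16, 13)) = 4.4721 <-- minimum
d((-18, 9), (-9, 3)) = 10.8167
d((-18, 9), (-15, -18)) = 27.1662
d((-18, 9), (12, 27)) = 34.9857
d((-18, 9), (-14, -28)) = 37.2156
d((-18, 9), (7, 24)) = 29.1548
d((-18, 9), (-16, -8)) = 17.1172
d((8, -7), (-16, 13)) = 31.241
d((8, -7), (-9, 3)) = 19.7231
d((8, -7), (-15, -18)) = 25.4951
d((8, -7), (12, 27)) = 34.2345
d((8, -7), (-14, -28)) = 30.4138
d((8, -7), (7, 24)) = 31.0161
d((8, -7), (-16, -8)) = 24.0208
d((-16, 13), (-9, 3)) = 12.2066
d((-16, 13), (-15, -18)) = 31.0161
d((-16, 13), (12, 27)) = 31.305
d((-16, 13), (-14, -28)) = 41.0488
d((-16, 13), (7, 24)) = 25.4951
d((-16, 13), (-16, -8)) = 21.0
d((-9, 3), (-15, -18)) = 21.8403
d((-9, 3), (12, 27)) = 31.8904
d((-9, 3), (-14, -28)) = 31.4006
d((-9, 3), (7, 24)) = 26.4008
d((-9, 3), (-16, -8)) = 13.0384
d((-15, -18), (12, 27)) = 52.4786
d((-15, -18), (-14, -28)) = 10.0499
d((-15, -18), (7, 24)) = 47.4131
d((-15, -18), (-16, -8)) = 10.0499
d((12, 27), (-14, -28)) = 60.8358
d((12, 27), (7, 24)) = 5.831
d((12, 27), (-16, -8)) = 44.8219
d((-14, -28), (7, 24)) = 56.0803
d((-14, -28), (-16, -8)) = 20.0998
d((7, 24), (-16, -8)) = 39.4081

Closest pair: (-18, 9) and (-16, 13) with distance 4.4721

The closest pair is (-18, 9) and (-16, 13) with Euclidean distance 4.4721. For 10 points, brute-force pairwise comparison is shown above. For large n, the divide-and-conquer algorithm (sort by x, recurse on halves, check the dividing strip) achieves O(n log n).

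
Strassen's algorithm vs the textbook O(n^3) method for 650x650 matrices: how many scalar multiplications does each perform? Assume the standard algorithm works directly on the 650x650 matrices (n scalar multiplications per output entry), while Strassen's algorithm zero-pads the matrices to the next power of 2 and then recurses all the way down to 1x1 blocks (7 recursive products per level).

Matrix multiplication for 650x650 matrices:

Strassen's algorithm requires power-of-2 dimensions. Pad 650x650 to 1024x1024 (next power of 2).

Standard algorithm: 650^3 = 274625000 multiplications
Strassen's algorithm: 7^(log2(1024)) = 7^10 = 282475249 multiplications
Difference: 274625000 - 282475249 = -7850249 (Strassen uses MORE here due to padding overhead — for small or just-over-power-of-2 n, padding can outweigh the per-level savings)

Standard: 274625000 multiplications (650^3). Strassen: 282475249 multiplications (7^10, after padding to 1024x1024). Strassen reduces 8 recursive multiplications to 7 at each level.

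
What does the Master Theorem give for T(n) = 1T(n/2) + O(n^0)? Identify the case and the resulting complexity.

Master Theorem for T(n) = 1T(n/2) + O(n^0):

a = 1, b = 2, c = 0
log_b(a) = log_2(1) = 0.0000

Case 2: c = 0 = log_2(1) = 0.0000
T(n) = O(n^0 log n) = O(log n)

For T(n) = 1T(n/2) + O(n^0): log_2(1) = 0.0000. This is Case 2 of the Master Theorem (c = log_b(a), equal work at all levels), giving O(log n).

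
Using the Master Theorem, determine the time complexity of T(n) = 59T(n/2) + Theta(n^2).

Master Theorem for T(n) = 59T(n/2) + O(n^2):

a = 59, b = 2, c = 2
log_b(a) = log_2(59) = 5.8826

Case 1: c = 2 < log_2(59) = 5.8826
T(n) = O(n^(log_2 59))

For T(n) = 59T(n/2) + O(n^2): log_2(59) = 5.8826. This is Case 1 of the Master Theorem (c < log_b(a), work dominated by leaves), giving O(n^(log_2 59)).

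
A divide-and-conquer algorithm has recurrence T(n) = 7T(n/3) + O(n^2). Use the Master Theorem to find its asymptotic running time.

Master Theorem for T(n) = 7T(n/3) + O(n^2):

a = 7, b = 3, c = 2
log_b(a) = log_3(7) = 1.7712

Case 3: c = 2 > log_3(7) = 1.7712
T(n) = O(n^2) = O(n^2)

For T(n) = 7T(n/3) + O(n^2): log_3(7) = 1.7712. This is Case 3 of the Master Theorem (c > log_b(a), work dominated by root), giving O(n^2).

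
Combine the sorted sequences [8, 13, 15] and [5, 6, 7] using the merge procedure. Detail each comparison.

Merging process:

Compare 8 vs 5: take 5 from right. Merged: [5]
Compare 8 vs 6: take 6 from right. Merged: [5, 6]
Compare 8 vs 7: take 7 from right. Merged: [5, 6, 7]
Append remaining from left: [8, 13, 15]. Merged: [5, 6, 7, 8, 13, 15]

Final merged array: [5, 6, 7, 8, 13, 15]
Total comparisons: 3

The merged array is [5, 6, 7, 8, 13, 15], requiring 3 comparisons. The merge step runs in O(n) time where n is the total number of elements.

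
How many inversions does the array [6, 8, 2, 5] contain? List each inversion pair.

Finding inversions in [6, 8, 2, 5]:

(0, 2): arr[0]=6 > arr[2]=2
(0, 3): arr[0]=6 > arr[3]=5
(1, 2): arr[1]=8 > arr[2]=2
(1, 3): arr[1]=8 > arr[3]=5

Total inversions: 4

The array has 4 inversion(s): (0,2), (0,3), (1,2), (1,3). Each pair (i,j) satisfies i < j and arr[i] > arr[j].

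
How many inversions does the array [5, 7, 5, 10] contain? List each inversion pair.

Finding inversions in [5, 7, 5, 10]:

(1, 2): arr[1]=7 > arr[2]=5

Total inversions: 1

The array has 1 inversion(s): (1,2). Each pair (i,j) satisfies i < j and arr[i] > arr[j].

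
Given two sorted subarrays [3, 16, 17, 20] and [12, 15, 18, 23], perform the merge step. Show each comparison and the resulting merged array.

Merging process:

Compare 3 vs 12: take 3 from left. Merged: [3]
Compare 16 vs 12: take 12 from right. Merged: [3, 12]
Compare 16 vs 15: take 15 from right. Merged: [3, 12, 15]
Compare 16 vs 18: take 16 from left. Merged: [3, 12, 15, 16]
Compare 17 vs 18: take 17 from left. Merged: [3, 12, 15, 16, 17]
Compare 20 vs 18: take 18 from right. Merged: [3, 12, 15, 16, 17, 18]
Compare 20 vs 23: take 20 from left. Merged: [3, 12, 15, 16, 17, 18, 20]
Append remaining from right: [23]. Merged: [3, 12, 15, 16, 17, 18, 20, 23]

Final merged array: [3, 12, 15, 16, 17, 18, 20, 23]
Total comparisons: 7

The merged array is [3, 12, 15, 16, 17, 18, 20, 23], requiring 7 comparisons. The merge step runs in O(n) time where n is the total number of elements.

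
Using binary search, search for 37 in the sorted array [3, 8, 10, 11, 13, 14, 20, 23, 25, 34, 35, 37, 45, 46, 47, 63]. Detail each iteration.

Binary search for 37 in [3, 8, 10, 11, 13, 14, 20, 23, 25, 34, 35, 37, 45, 46, 47, 63]:

lo=0, hi=15, mid=7, arr[mid]=23 -> 23 < 37, search right half
lo=8, hi=15, mid=11, arr[mid]=37 -> Found target at index 11!

Binary search finds 37 at index 11 after 2 comparisons. The search repeatedly halves the search space by comparing with the middle element.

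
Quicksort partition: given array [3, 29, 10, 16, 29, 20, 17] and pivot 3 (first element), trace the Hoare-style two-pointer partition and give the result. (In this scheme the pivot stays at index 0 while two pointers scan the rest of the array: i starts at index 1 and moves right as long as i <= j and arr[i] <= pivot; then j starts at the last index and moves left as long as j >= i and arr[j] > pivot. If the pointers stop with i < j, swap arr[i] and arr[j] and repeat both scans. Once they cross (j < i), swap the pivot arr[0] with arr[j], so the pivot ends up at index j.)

Hoare-style two-pointer partition with pivot = 3:

Initial array: [3, 29, 10, 16, 29, 20, 17]

Pointers start at i = 1, j = 6.
i ends at 1, j ends at 0: the pointers have crossed (j < i), so scanning stops.

j = 0, so swapping arr[0] with arr[j] leaves the pivot at position 0: [3, 29, 10, 16, 29, 20, 17]
Pivot position: 0

After partitioning with pivot 3, the array becomes [3, 29, 10, 16, 29, 20, 17]. The pivot is placed at index 0. All elements to the left of the pivot are <= 3, and all elements to the right are > 3.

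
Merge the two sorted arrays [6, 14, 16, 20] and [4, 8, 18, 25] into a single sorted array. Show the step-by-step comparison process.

Merging process:

Compare 6 vs 4: take 4 from right. Merged: [4]
Compare 6 vs 8: take 6 from left. Merged: [4, 6]
Compare 14 vs 8: take 8 from right. Merged: [4, 6, 8]
Compare 14 vs 18: take 14 from left. Merged: [4, 6, 8, 14]
Compare 16 vs 18: take 16 from left. Merged: [4, 6, 8, 14, 16]
Compare 20 vs 18: take 18 from right. Merged: [4, 6, 8, 14, 16, 18]
Compare 20 vs 25: take 20 from left. Merged: [4, 6, 8, 14, 16, 18, 20]
Append remaining from right: [25]. Merged: [4, 6, 8, 14, 16, 18, 20, 25]

Final merged array: [4, 6, 8, 14, 16, 18, 20, 25]
Total comparisons: 7

The merged array is [4, 6, 8, 14, 16, 18, 20, 25], requiring 7 comparisons. The merge step runs in O(n) time where n is the total number of elements.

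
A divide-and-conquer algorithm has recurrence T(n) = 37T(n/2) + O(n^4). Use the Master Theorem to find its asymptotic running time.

Master Theorem for T(n) = 37T(n/2) + O(n^4):

a = 37, b = 2, c = 4
log_b(a) = log_2(37) = 5.2095

Case 1: c = 4 < log_2(37) = 5.2095
T(n) = O(n^(log_2 37))

For T(n) = 37T(n/2) + O(n^4): log_2(37) = 5.2095. This is Case 1 of the Master Theorem (c < log_b(a), work dominated by leaves), giving O(n^(log_2 37)).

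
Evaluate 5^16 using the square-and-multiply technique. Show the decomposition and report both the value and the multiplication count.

Computing 5^16 by squaring (build up from 5^1; each line after the first costs one multiplication):

5^1 = 5
5^2 = (5^1)^2 = 5^2 = 25
5^4 = (5^2)^2 = 25^2 = 625
5^8 = (5^4)^2 = 625^2 = 390625
5^16 = (5^8)^2 = 390625^2 = 152587890625

Result: 152587890625
Multiplications needed: 4 (4 lines after 5^1)

5^16 = 152587890625. Using exponentiation by squaring, this requires 4 multiplications. The key idea: if the exponent is even, square the half-power; if odd, multiply by the base once.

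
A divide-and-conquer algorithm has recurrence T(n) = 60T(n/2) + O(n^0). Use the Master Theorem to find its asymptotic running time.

Master Theorem for T(n) = 60T(n/2) + O(n^0):

a = 60, b = 2, c = 0
log_b(a) = log_2(60) = 5.9069

Case 1: c = 0 < log_2(60) = 5.9069
T(n) = O(n^(log_2 60))

For T(n) = 60T(n/2) + O(n^0): log_2(60) = 5.9069. This is Case 1 of the Master Theorem (c < log_b(a), work dominated by leaves), giving O(n^(log_2 60)).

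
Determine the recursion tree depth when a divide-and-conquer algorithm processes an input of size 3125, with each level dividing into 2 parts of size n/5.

For divide and conquer with division factor 5:

Problem sizes at each level:
Level 0: 3125
Level 1: 625
Level 2: 125
Level 3: 25
Level 4: 5
Level 5: 1

The root is level 0 and the size-1 base case is level 5 (the tree spans levels 0 through 5, i.e. 6 levels counting the root), so the depth is the number of divisions: log_5(3125) = 5

The recursion tree depth is log_5(3125) = 5. At each level, the problem size is divided by 5, so it takes 5 divisions to reduce to a base case of size 1. The algorithm makes 2 recursive calls at each level.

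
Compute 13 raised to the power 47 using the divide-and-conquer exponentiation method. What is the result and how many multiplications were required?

Computing 13^47 by squaring (build up from 13^1; each line after the first costs one multiplication):

13^1 = 13
13^2 = (13^1)^2 = 13^2 = 169
13^4 = (13^2)^2 = 169^2 = 28561
13^5 = 13 * 13^4 = 13 * 28561 = 371293
13^10 = (13^5)^2 = 371293^2 = 137858491849
13^11 = 13 * 13^10 = 13 * 137858491849 = 1792160394037
13^22 = (13^11)^2 = 1792160394037^2 = 3211838877954855105157369
13^23 = 13 * 13^22 = 13 * 3211838877954855105157369 = 41753905413413116367045797
13^46 = (13^23)^2 = 41753905413413116367045797^2 = 1743388617272249143997555461487119439669521095365209
13^47 = 13 * 13^46 = 13 * 1743388617272249143997555461487119439669521095365209 = 22664052024539238871968220999332552715703774239747717

Result: 22664052024539238871968220999332552715703774239747717
Multiplications needed: 9 (9 lines after 13^1)

13^47 = 22664052024539238871968220999332552715703774239747717. Using exponentiation by squaring, this requires 9 multiplications. The key idea: if the exponent is even, square the half-power; if odd, multiply by the base once.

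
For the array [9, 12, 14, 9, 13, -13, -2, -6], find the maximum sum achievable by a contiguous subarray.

Using Kadane's algorithm on [9, 12, 14, 9, 13, -13, -2, -6]:

Scanning through the array:
Position 1 (value 12): max_ending_here = 21, max_so_far = 21
Position 2 (value 14): max_ending_here = 35, max_so_far = 35
Position 3 (value 9): max_ending_here = 44, max_so_far = 44
Position 4 (value 13): max_ending_here = 57, max_so_far = 57
Position 5 (value -13): max_ending_here = 44, max_so_far = 57
Position 6 (value -2): max_ending_here = 42, max_so_far = 57
Position 7 (value -6): max_ending_here = 36, max_so_far = 57

Maximum subarray: [9, 12, 14, 9, 13]
Maximum sum: 57

The maximum subarray is [9, 12, 14, 9, 13] with sum 57. This subarray runs from index 0 to index 4.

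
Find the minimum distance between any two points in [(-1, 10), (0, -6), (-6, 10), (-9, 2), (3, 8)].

Computing all pairwise distances among 5 points:

d((-1, 10), (0, -6)) = 16.0312
d((-1, 10), (-6, 10)) = 5.0
d((-1, 10), (-9, 2)) = 11.3137
d((-1, 10), (3, 8)) = 4.4721 <-- minimum
d((0, -6), (-6, 10)) = 17.088
d((0, -6), (-9, 2)) = 12.0416
d((0, -6), (3, 8)) = 14.3178
d((-6, 10), (-9, 2)) = 8.544
d((-6, 10), (3, 8)) = 9.2195
d((-9, 2), (3, 8)) = 13.4164

Closest pair: (-1, 10) and (3, 8) with distance 4.4721

The closest pair is (-1, 10) and (3, 8) with Euclidean distance 4.4721. For 5 points, brute-force pairwise comparison is shown above. For large n, the divide-and-conquer algorithm (sort by x, recurse on halves, check the dividing strip) achieves O(n log n).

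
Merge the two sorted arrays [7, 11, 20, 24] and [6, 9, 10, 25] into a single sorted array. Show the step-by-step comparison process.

Merging process:

Compare 7 vs 6: take 6 from right. Merged: [6]
Compare 7 vs 9: take 7 from left. Merged: [6, 7]
Compare 11 vs 9: take 9 from right. Merged: [6, 7, 9]
Compare 11 vs 10: take 10 from right. Merged: [6, 7, 9, 10]
Compare 11 vs 25: take 11 from left. Merged: [6, 7, 9, 10, 11]
Compare 20 vs 25: take 20 from left. Merged: [6, 7, 9, 10, 11, 20]
Compare 24 vs 25: take 24 from left. Merged: [6, 7, 9, 10, 11, 20, 24]
Append remaining from right: [25]. Merged: [6, 7, 9, 10, 11, 20, 24, 25]

Final merged array: [6, 7, 9, 10, 11, 20, 24, 25]
Total comparisons: 7

The merged array is [6, 7, 9, 10, 11, 20, 24, 25], requiring 7 comparisons. The merge step runs in O(n) time where n is the total number of elements.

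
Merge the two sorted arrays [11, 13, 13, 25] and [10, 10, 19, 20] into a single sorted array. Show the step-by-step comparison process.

Merging process:

Compare 11 vs 10: take 10 from right. Merged: [10]
Compare 11 vs 10: take 10 from right. Merged: [10, 10]
Compare 11 vs 19: take 11 from left. Merged: [10, 10, 11]
Compare 13 vs 19: take 13 from left. Merged: [10, 10, 11, 13]
Compare 13 vs 19: take 13 from left. Merged: [10, 10, 11, 13, 13]
Compare 25 vs 19: take 19 from right. Merged: [10, 10, 11, 13, 13, 19]
Compare 25 vs 20: take 20 from right. Merged: [10, 10, 11, 13, 13, 19, 20]
Append remaining from left: [25]. Merged: [10, 10, 11, 13, 13, 19, 20, 25]

Final merged array: [10, 10, 11, 13, 13, 19, 20, 25]
Total comparisons: 7

The merged array is [10, 10, 11, 13, 13, 19, 20, 25], requiring 7 comparisons. The merge step runs in O(n) time where n is the total number of elements.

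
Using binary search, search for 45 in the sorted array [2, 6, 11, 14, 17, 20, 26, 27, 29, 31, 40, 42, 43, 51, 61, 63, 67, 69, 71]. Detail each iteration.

Binary search for 45 in [2, 6, 11, 14, 17, 20, 26, 27, 29, 31, 40, 42, 43, 51, 61, 63, 67, 69, 71]:

lo=0, hi=18, mid=9, arr[mid]=31 -> 31 < 45, search right half
lo=10, hi=18, mid=14, arr[mid]=61 -> 61 > 45, search left half
lo=10, hi=13, mid=11, arr[mid]=42 -> 42 < 45, search right half
lo=12, hi=13, mid=12, arr[mid]=43 -> 43 < 45, search right half
lo=13, hi=13, mid=13, arr[mid]=51 -> 51 > 45, search left half
lo=13 > hi=12, target 45 not found

Binary search determines that 45 is not in the array after 5 comparisons. The search space was exhausted without finding the target.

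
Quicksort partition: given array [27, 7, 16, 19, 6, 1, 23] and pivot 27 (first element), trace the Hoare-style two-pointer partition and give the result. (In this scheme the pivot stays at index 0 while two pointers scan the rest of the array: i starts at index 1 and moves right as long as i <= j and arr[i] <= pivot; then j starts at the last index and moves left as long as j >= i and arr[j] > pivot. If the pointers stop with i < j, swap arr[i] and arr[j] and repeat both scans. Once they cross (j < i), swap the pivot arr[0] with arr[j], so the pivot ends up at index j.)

Hoare-style two-pointer partition with pivot = 27:

Initial array: [27, 7, 16, 19, 6, 1, 23]

Pointers start at i = 1, j = 6.
i ends at 7, j ends at 6: the pointers have crossed (j < i), so scanning stops.

Swap pivot arr[0] with arr[6] to place pivot at position 6: [23, 7, 16, 19, 6, 1, 27]
Pivot position: 6

After partitioning with pivot 27, the array becomes [23, 7, 16, 19, 6, 1, 27]. The pivot is placed at index 6. All elements to the left of the pivot are <= 27, and all elements to the right are > 27.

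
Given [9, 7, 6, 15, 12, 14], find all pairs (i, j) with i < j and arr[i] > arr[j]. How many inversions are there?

Finding inversions in [9, 7, 6, 15, 12, 14]:

(0, 1): arr[0]=9 > arr[1]=7
(0, 2): arr[0]=9 > arr[2]=6
(1, 2): arr[1]=7 > arr[2]=6
(3, 4): arr[3]=15 > arr[4]=12
(3, 5): arr[3]=15 > arr[5]=14

Total inversions: 5

The array has 5 inversion(s): (0,1), (0,2), (1,2), (3,4), (3,5). Each pair (i,j) satisfies i < j and arr[i] > arr[j].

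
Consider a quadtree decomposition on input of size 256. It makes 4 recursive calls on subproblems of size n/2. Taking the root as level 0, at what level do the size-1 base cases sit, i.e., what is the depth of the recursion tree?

For divide and conquer with division factor 2:

Problem sizes at each level:
Level 0: 256
Level 1: 128
Level 2: 64
Level 3: 32
Level 4: 16
Level 5: 8
Level 6: 4
Level 7: 2
Level 8: 1

The root is level 0 and the size-1 base case is level 8 (the tree spans levels 0 through 8, i.e. 9 levels counting the root), so the depth is the number of divisions: log_2(256) = 8

The recursion tree depth is log_2(256) = 8. At each level, the problem size is divided by 2, so it takes 8 divisions to reduce to a base case of size 1. The algorithm makes 4 recursive calls at each level.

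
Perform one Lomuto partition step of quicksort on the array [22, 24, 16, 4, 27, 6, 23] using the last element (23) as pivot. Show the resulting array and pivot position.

Lomuto partition with pivot = 23:

Initial array: [22, 24, 16, 4, 27, 6, 23]

arr[0]=22 <= 23: swap with position 0, array becomes [22, 24, 16, 4, 27, 6, 23]
arr[1]=24 > 23: no swap
arr[2]=16 <= 23: swap with position 1, array becomes [22, 16, 24, 4, 27, 6, 23]
arr[3]=4 <= 23: swap with position 2, array becomes [22, 16, 4, 24, 27, 6, 23]
arr[4]=27 > 23: no swap
arr[5]=6 <= 23: swap with position 3, array becomes [22, 16, 4, 6, 27, 24, 23]

Place pivot at position 4: [22, 16, 4, 6, 23, 24, 27]
Pivot position: 4

After partitioning with pivot 23, the array becomes [22, 16, 4, 6, 23, 24, 27]. The pivot is placed at index 4. All elements to the left of the pivot are <= 23, and all elements to the right are > 23.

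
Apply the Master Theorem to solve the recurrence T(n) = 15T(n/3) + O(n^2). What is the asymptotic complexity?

Master Theorem for T(n) = 15T(n/3) + O(n^2):

a = 15, b = 3, c = 2
log_b(a) = log_3(15) = 2.4650

Case 1: c = 2 < log_3(15) = 2.4650
T(n) = O(n^(log_3 15))

For T(n) = 15T(n/3) + O(n^2): log_3(15) = 2.4650. This is Case 1 of the Master Theorem (c < log_b(a), work dominated by leaves), giving O(n^(log_3 15)).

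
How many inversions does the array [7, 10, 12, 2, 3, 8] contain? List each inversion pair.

Finding inversions in [7, 10, 12, 2, 3, 8]:

(0, 3): arr[0]=7 > arr[3]=2
(0, 4): arr[0]=7 > arr[4]=3
(1, 3): arr[1]=10 > arr[3]=2
(1, 4): arr[1]=10 > arr[4]=3
(1, 5): arr[1]=10 > arr[5]=8
(2, 3): arr[2]=12 > arr[3]=2
(2, 4): arr[2]=12 > arr[4]=3
(2, 5): arr[2]=12 > arr[5]=8

Total inversions: 8

The array has 8 inversion(s): (0,3), (0,4), (1,3), (1,4), (1,5), (2,3), (2,4), (2,5). Each pair (i,j) satisfies i < j and arr[i] > arr[j].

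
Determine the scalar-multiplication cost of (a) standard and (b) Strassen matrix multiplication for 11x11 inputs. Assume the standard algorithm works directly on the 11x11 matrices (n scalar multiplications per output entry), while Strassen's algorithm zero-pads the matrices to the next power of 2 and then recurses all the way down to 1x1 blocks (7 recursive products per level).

Matrix multiplication for 11x11 matrices:

Strassen's algorithm requires power-of-2 dimensions. Pad 11x11 to 16x16 (next power of 2).

Standard algorithm: 11^3 = 1331 multiplications
Strassen's algorithm: 7^(log2(16)) = 7^4 = 2401 multiplications
Difference: 1331 - 2401 = -1070 (Strassen uses MORE here due to padding overhead — for small or just-over-power-of-2 n, padding can outweigh the per-level savings)

Standard: 1331 multiplications (11^3). Strassen: 2401 multiplications (7^4, after padding to 16x16). Strassen reduces 8 recursive multiplications to 7 at each level.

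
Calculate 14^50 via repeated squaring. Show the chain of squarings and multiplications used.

Computing 14^50 by squaring (build up from 14^1; each line after the first costs one multiplication):

14^1 = 14
14^2 = (14^1)^2 = 14^2 = 196
14^3 = 14 * 14^2 = 14 * 196 = 2744
14^6 = (14^3)^2 = 2744^2 = 7529536
14^12 = (14^6)^2 = 7529536^2 = 56693912375296
14^24 = (14^12)^2 = 56693912375296^2 = 3214199700417740936751087616
14^25 = 14 * 14^24 = 14 * 3214199700417740936751087616 = 44998795805848373114515226624
14^50 = (14^25)^2 = 44998795805848373114515226624^2 = 2024891623976437135118764865774783290467102632746078437376

Result: 2024891623976437135118764865774783290467102632746078437376
Multiplications needed: 7 (7 lines after 14^1)

14^50 = 2024891623976437135118764865774783290467102632746078437376. Using exponentiation by squaring, this requires 7 multiplications. The key idea: if the exponent is even, square the half-power; if odd, multiply by the base once.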